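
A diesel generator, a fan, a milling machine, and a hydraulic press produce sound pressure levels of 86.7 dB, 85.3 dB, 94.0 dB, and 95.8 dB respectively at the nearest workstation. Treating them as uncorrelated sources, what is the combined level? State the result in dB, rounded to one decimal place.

Incoherent sources combine by intensity addition: L_total = 10·log₁₀(Σ 10^(L_i/10)).
Σ 10^(L/10) = 10^(86.7/10) + 10^(85.3/10) + 10^(94.0/10) + 10^(95.8/10) = 7.120e+09.
L_total = 10·log₁₀(7.120e+09) = 98.53 dB.

98.5 dB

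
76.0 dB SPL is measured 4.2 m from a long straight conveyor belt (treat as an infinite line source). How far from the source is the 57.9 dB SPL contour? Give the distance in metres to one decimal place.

The 18.1 dB drop corresponds to a distance ratio of 10^(18.1/10) for a line source.
r₂ = 4.2·10^((76.0−57.9)/10) = 4.2·10^(18.1/10) = 271.17 m.

271.2 m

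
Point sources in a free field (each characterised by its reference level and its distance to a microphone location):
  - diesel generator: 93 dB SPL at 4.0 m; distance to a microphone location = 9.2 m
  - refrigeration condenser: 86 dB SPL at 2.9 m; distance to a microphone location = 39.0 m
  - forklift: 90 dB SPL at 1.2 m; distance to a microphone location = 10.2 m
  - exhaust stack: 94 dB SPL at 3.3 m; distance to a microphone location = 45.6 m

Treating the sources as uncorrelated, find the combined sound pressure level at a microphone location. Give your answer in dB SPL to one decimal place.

86.1 dB SPL

First find each source's level at the receiver (point-source: −20·log₁₀(r/r_ref)), then combine on an intensity basis.
diesel generator: 93 − 20·log₁₀(9.2/4.0) = 93 − 7.23 = 85.77 dB SPL.
refrigeration condenser: 86 − 20·log₁₀(39.0/2.9) = 86 − 22.57 = 63.43 dB SPL.
forklift: 90 − 20·log₁₀(10.2/1.2) = 90 − 18.59 = 71.41 dB SPL.
exhaust stack: 94 − 20·log₁₀(45.6/3.3) = 94 − 22.81 = 71.19 dB SPL.
Σ 10^(L/10) = 4.064e+08 → L_total = 10·log₁₀(4.064e+08) = 86.09 dB SPL.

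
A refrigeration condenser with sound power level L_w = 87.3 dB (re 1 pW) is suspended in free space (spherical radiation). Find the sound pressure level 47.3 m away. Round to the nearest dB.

43 dB

Free-field spherical radiation: L_p = L_w − 10·log₁₀(4π·r²), r = 47.3 m.
4π·r² = 2.811e+04 m², 10·log₁₀ of that is 44.489 dB.
L_p = 87.3 − 44.489 = 42.81 dB.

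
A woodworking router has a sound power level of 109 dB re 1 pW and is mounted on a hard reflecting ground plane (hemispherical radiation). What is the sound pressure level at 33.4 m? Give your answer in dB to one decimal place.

L_p = L_w − 10·log₁₀(2π·r²) with r = 33.4 m.
2π·r² = 7009 m², 10·log₁₀ of that is 38.457 dB.
L_p = 109 − 38.457 = 70.54 dB.

70.5 dB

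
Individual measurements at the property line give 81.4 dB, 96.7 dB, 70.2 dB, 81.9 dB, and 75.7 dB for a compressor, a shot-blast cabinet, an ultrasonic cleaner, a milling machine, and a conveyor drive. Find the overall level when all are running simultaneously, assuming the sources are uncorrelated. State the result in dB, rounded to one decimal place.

Incoherent sources combine by intensity addition: L_total = 10·log₁₀(Σ 10^(L_i/10)).
Σ 10^(L/10) = 10^(81.4/10) + 10^(96.7/10) + 10^(70.2/10) + 10^(81.9/10) + 10^(75.7/10) = 5.018e+09.
L_total = 10·log₁₀(5.018e+09) = 97.01 dB.

97.0 dB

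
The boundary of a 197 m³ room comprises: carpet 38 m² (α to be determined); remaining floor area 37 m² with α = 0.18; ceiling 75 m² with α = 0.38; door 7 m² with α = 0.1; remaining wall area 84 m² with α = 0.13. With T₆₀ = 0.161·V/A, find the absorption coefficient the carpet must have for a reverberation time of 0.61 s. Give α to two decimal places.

A = 0.161·V/T₆₀ = 0.161·197/0.61 = 52.00 m² sabins.
Absorption from the other surfaces = 37·0.18 + 75·0.38 + 7·0.1 + 84·0.13 = 46.78 m², so the carpet must supply 5.22 m² over 38 m².
α = 5.22/38 = 0.137.

0.14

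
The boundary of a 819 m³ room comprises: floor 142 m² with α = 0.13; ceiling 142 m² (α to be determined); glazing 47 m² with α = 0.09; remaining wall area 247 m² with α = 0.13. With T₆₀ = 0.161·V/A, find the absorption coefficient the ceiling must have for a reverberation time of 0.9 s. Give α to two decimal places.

0.65

From T₆₀ = 0.161·V/A, the target T₆₀ = 0.9 s needs A = 0.161·819/0.9 = 146.51 m².
Absorption from the other surfaces = 142·0.13 + 47·0.09 + 247·0.13 = 54.80 m², so the ceiling must supply 91.71 m² over 142 m².
α = 91.71/142 = 0.646.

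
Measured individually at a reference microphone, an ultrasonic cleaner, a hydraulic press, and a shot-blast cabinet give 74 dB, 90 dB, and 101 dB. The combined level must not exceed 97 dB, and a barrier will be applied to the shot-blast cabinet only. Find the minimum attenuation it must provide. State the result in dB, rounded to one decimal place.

5.0 dB

Everything except the shot-blast cabinet sums to 10^(74/10) + 10^(90/10) = 1.025e+09 in linear terms, 90.11 dB.
To meet 97 dB overall, the treated shot-blast cabinet may contribute at most 10^(97/10) − 1.025e+09 = 3.987e+09, i.e. 96.01 dB.
So the shot-blast cabinet must be reduced from 101 to 96.01 dB: IL = 4.99 dB.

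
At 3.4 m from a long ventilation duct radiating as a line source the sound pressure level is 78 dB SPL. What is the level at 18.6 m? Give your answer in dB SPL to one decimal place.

70.6 dB SPL

Cylindrical spreading from a line source gives a 10·log₁₀(r₂/r₁) drop.
L₂ = 78 − 10·log₁₀(18.6/3.4) = 78 − 7.380 = 70.62 dB SPL.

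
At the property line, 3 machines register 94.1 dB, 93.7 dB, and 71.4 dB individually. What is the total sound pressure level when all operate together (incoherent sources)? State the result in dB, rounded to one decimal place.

Incoherent sources combine by intensity addition: L_total = 10·log₁₀(Σ 10^(L_i/10)).
Σ 10^(L/10) = 10^(94.1/10) + 10^(93.7/10) + 10^(71.4/10) = 4.928e+09.
L_total = 10·log₁₀(4.928e+09) = 96.93 dB.

96.9 dB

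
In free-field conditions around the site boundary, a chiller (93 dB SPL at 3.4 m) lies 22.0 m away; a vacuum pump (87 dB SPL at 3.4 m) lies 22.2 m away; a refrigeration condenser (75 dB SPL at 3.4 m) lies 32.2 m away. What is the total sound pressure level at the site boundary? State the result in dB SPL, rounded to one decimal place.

77.8 dB SPL

Propagate each source to the receiver with L = L_ref − 20·log₁₀(r/r_ref), then add intensities.
chiller: 93 − 20·log₁₀(22.0/3.4) = 93 − 16.22 = 76.78 dB SPL.
vacuum pump: 87 − 20·log₁₀(22.2/3.4) = 87 − 16.30 = 70.70 dB SPL.
refrigeration condenser: 75 − 20·log₁₀(32.2/3.4) = 75 − 19.53 = 55.47 dB SPL.
Σ 10^(L/10) = 5.976e+07 → L_total = 10·log₁₀(5.976e+07) = 77.76 dB SPL.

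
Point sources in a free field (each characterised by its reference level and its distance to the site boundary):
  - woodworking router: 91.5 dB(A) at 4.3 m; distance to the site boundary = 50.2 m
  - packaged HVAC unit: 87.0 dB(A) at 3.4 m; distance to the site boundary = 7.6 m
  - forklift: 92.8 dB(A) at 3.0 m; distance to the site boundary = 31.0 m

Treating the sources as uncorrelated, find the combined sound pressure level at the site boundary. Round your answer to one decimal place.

81.1 dB(A)

Apply inverse-square spreading to bring every level to the receiver, then sum 10^(L/10).
woodworking router: 91.5 − 20·log₁₀(50.2/4.3) = 91.5 − 21.34 = 70.16 dB(A).
packaged HVAC unit: 87.0 − 20·log₁₀(7.6/3.4) = 87.0 − 6.99 = 80.01 dB(A).
forklift: 92.8 − 20·log₁₀(31.0/3.0) = 92.8 − 20.28 = 72.52 dB(A).
Σ 10^(L/10) = 1.285e+08 → L_total = 10·log₁₀(1.285e+08) = 81.09 dB(A).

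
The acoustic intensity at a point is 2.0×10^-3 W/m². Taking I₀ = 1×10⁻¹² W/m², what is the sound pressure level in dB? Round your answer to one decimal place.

93.0 dB

I/I₀ = 2.0×10^-3/10⁻¹² = 2.0×10^9, and L = 10·log₁₀(I/I₀).
L = 10·(0.3010 + 9) = 93.01 dB.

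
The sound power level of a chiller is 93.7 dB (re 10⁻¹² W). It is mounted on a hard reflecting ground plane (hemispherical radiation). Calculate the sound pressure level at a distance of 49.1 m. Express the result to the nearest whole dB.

52 dB

L_p = L_w − 10·log₁₀(2π·r²) with r = 49.1 m.
2π·r² = 1.515e+04 m², 10·log₁₀ of that is 41.803 dB.
L_p = 93.7 − 41.803 = 51.90 dB.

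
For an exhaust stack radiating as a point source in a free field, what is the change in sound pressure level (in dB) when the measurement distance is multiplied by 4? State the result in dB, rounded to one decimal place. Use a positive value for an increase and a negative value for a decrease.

-12.0 dB

With spherical spreading the level changes by −20·log₁₀(r₂/r₁).
ΔL = −20·log₁₀(4) = -12.04 dB.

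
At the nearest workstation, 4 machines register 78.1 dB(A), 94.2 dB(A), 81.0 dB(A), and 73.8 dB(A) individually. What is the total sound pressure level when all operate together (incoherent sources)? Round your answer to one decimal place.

94.5 dB(A)

Incoherent sources combine by intensity addition: L_total = 10·log₁₀(Σ 10^(L_i/10)).
Σ 10^(L/10) = 10^(78.1/10) + 10^(94.2/10) + 10^(81.0/10) + 10^(73.8/10) = 2.845e+09.
L_total = 10·log₁₀(2.845e+09) = 94.54 dB(A).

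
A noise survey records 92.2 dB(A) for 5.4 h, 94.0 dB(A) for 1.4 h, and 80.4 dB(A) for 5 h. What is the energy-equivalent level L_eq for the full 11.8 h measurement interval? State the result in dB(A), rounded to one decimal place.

90.4 dB(A)

L_eq = 10·log₁₀[(1/T)·Σ tᵢ·10^(Lᵢ/10)] with T = 11.8 h.
Σ tᵢ·10^(Lᵢ/10) = 5.4·10^(92.2/10) + 1.4·10^(94.0/10) + 5·10^(80.4/10) = 1.303e+10.
L_eq = 10·log₁₀(1.303e+10/11.8) = 90.43 dB(A).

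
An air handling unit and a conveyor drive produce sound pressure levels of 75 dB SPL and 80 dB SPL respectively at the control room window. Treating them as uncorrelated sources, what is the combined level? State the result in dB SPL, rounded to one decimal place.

81.2 dB SPL

For uncorrelated sources the intensities add, so convert each level to linear form, sum, and take 10·log₁₀ of the total.
Σ 10^(L/10) = 10^(75/10) + 10^(80/10) = 1.316e+08.
L_total = 10·log₁₀(1.316e+08) = 81.19 dB SPL.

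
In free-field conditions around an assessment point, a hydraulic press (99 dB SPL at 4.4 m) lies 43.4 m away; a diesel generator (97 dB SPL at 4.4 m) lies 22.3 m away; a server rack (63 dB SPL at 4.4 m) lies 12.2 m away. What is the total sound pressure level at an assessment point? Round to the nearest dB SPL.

84 dB SPL

Propagate each source to the receiver with L = L_ref − 20·log₁₀(r/r_ref), then add intensities.
hydraulic press: 99 − 20·log₁₀(43.4/4.4) = 99 − 19.88 = 79.12 dB SPL.
diesel generator: 97 − 20·log₁₀(22.3/4.4) = 97 − 14.10 = 82.90 dB SPL.
server rack: 63 − 20·log₁₀(12.2/4.4) = 63 − 8.86 = 54.14 dB SPL.
Σ 10^(L/10) = 2.770e+08 → L_total = 10·log₁₀(2.770e+08) = 84.43 dB SPL.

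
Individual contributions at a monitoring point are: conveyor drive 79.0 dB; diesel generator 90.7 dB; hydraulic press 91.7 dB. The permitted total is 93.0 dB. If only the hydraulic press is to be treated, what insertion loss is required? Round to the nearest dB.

3 dB

Fixed contribution from the other sources: Σ 10^(L/10) = 10^(79.0/10) + 10^(90.7/10) = 1.254e+09 (90.98 dB).
The limit corresponds to 10^(93.0/10) = 1.995e+09; subtracting the fixed part leaves 7.409e+08 for the hydraulic press, i.e. 88.70 dB.
Required insertion loss = 91.7 − 88.70 = 3.00 dB.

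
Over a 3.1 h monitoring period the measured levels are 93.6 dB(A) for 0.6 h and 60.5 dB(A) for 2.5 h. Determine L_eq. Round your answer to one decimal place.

L_eq = 10·log₁₀[(1/T)·Σ tᵢ·10^(Lᵢ/10)] with T = 3.1 h.
Σ tᵢ·10^(Lᵢ/10) = 0.6·10^(93.6/10) + 2.5·10^(60.5/10) = 1.377e+09.
L_eq = 10·log₁₀(1.377e+09/3.1) = 86.48 dB(A).

86.5 dB(A)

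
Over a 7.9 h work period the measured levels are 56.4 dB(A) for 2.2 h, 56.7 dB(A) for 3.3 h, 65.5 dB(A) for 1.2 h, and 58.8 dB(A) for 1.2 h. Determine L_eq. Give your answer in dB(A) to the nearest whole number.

60 dB(A)

L_eq = 10·log₁₀[(1/T)·Σ tᵢ·10^(Lᵢ/10)] with T = 7.9 h.
Σ tᵢ·10^(Lᵢ/10) = 2.2·10^(56.4/10) + 3.3·10^(56.7/10) + 1.2·10^(65.5/10) + 1.2·10^(58.8/10) = 7.672e+06.
L_eq = 10·log₁₀(7.672e+06/7.9) = 59.87 dB(A).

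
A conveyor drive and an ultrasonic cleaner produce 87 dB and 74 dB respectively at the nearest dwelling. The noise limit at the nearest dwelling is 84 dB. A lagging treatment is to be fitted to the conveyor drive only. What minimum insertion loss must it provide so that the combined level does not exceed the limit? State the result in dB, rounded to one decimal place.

3.5 dB

The untreated sources together contribute 10^(74/10) = 2.512e+07, i.e. 74.00 dB.
The limit corresponds to 10^(84/10) = 2.512e+08; subtracting the fixed part leaves 2.261e+08 for the conveyor drive, i.e. 83.54 dB.
So the conveyor drive must be reduced from 87 to 83.54 dB: IL = 3.46 dB.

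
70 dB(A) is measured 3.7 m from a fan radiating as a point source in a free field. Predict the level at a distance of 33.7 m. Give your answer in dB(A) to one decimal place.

50.8 dB(A)

Spherical spreading from a point source gives a 20·log₁₀(r₂/r₁) drop.
L₂ = 70 − 20·log₁₀(33.7/3.7) = 70 − 19.189 = 50.81 dB(A).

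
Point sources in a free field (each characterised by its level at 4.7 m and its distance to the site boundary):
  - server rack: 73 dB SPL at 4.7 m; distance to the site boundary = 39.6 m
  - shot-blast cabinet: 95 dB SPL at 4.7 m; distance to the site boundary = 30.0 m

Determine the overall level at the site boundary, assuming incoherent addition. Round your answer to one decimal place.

78.9 dB SPL

First find each source's level at the receiver (point-source: −20·log₁₀(r/r_ref)), then combine on an intensity basis.
server rack: 73 − 20·log₁₀(39.6/4.7) = 73 − 18.51 = 54.49 dB SPL.
shot-blast cabinet: 95 − 20·log₁₀(30.0/4.7) = 95 − 16.10 = 78.90 dB SPL.
Σ 10^(L/10) = 7.790e+07 → L_total = 10·log₁₀(7.790e+07) = 78.92 dB SPL.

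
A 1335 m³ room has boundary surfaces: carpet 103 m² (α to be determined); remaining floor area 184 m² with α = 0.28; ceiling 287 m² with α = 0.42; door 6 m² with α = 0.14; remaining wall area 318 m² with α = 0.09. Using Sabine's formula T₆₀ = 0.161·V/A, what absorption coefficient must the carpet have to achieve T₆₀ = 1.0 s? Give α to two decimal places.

0.13

A = 0.161·V/T₆₀ = 0.161·1335/1.0 = 214.94 m² sabins.
Absorption from the other surfaces = 184·0.28 + 287·0.42 + 6·0.14 + 318·0.09 = 201.52 m², so the carpet must supply 13.42 m² over 103 m².
α = 13.42/103 = 0.130.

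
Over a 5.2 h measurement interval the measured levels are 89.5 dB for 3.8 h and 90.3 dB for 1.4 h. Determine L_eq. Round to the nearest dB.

90 dB

L_eq = 10·log₁₀[(1/T)·Σ tᵢ·10^(Lᵢ/10)] with T = 5.2 h.
Σ tᵢ·10^(Lᵢ/10) = 3.8·10^(89.5/10) + 1.4·10^(90.3/10) = 4.887e+09.
L_eq = 10·log₁₀(4.887e+09/5.2) = 89.73 dB.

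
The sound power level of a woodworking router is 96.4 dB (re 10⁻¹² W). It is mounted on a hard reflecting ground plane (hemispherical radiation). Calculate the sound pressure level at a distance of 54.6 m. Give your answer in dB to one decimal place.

L_p = L_w − 10·log₁₀(2π·r²) with r = 54.6 m.
2π·r² = 1.873e+04 m², 10·log₁₀ of that is 42.726 dB.
L_p = 96.4 − 42.726 = 53.67 dB.

53.7 dB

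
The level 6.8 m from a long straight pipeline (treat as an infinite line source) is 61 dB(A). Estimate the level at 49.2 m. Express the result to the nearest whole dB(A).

52 dB(A)

Cylindrical spreading from a line source gives a 10·log₁₀(r₂/r₁) drop.
L₂ = 61 − 10·log₁₀(49.2/6.8) = 61 − 8.595 = 52.41 dB(A).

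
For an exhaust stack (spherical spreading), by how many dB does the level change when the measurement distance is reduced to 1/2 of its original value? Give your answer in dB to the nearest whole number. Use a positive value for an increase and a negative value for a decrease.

+6 dB

With spherical spreading the level changes by −20·log₁₀(r₂/r₁).
ΔL = −20·log₁₀(0.5) = +6.02 dB.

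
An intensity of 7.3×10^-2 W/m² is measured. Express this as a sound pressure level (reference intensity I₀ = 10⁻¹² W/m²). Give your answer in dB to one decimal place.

L = 10·log₁₀(I/I₀) = 10·log₁₀(7.3×10^-2/10⁻¹²) = 10·log₁₀(7.3×10^10).
L = 10·(0.8633 + 10) = 108.63 dB.

108.6 dB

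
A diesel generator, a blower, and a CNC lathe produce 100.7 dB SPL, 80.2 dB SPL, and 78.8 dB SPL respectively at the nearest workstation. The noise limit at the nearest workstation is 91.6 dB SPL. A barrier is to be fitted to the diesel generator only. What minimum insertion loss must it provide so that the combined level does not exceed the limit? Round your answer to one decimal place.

Everything except the diesel generator sums to 10^(80.2/10) + 10^(78.8/10) = 1.806e+08 in linear terms, 82.57 dB SPL.
The limit corresponds to 10^(91.6/10) = 1.445e+09; subtracting the fixed part leaves 1.265e+09 for the diesel generator, i.e. 91.02 dB SPL.
So the diesel generator must be reduced from 100.7 to 91.02 dB SPL: IL = 9.68 dB.

9.7 dB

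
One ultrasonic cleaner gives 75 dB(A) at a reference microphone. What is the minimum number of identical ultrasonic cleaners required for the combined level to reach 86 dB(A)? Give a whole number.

The shortfall is 86 − 75 = 11.0 dB, and N units add 10·log₁₀ N, so need 10·log₁₀ N ≥ 11.0.
N ≥ 10^(11.0/10) = 12.589, so N = 13.

13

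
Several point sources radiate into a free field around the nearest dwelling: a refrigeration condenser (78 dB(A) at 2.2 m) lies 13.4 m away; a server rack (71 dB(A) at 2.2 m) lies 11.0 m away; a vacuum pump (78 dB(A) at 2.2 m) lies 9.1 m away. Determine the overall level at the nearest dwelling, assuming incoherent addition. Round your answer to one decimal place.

Propagate each source to the receiver with L = L_ref − 20·log₁₀(r/r_ref), then add intensities.
refrigeration condenser: 78 − 20·log₁₀(13.4/2.2) = 78 − 15.69 = 62.31 dB(A).
server rack: 71 − 20·log₁₀(11.0/2.2) = 71 − 13.98 = 57.02 dB(A).
vacuum pump: 78 − 20·log₁₀(9.1/2.2) = 78 − 12.33 = 65.67 dB(A).
Σ 10^(L/10) = 5.892e+06 → L_total = 10·log₁₀(5.892e+06) = 67.70 dB(A).

67.7 dB(A)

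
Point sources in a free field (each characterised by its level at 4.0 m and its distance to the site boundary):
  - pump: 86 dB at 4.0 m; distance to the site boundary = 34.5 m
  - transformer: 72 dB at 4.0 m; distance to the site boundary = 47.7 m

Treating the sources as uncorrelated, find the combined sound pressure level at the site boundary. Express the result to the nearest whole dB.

67 dB

Propagate each source to the receiver with L = L_ref − 20·log₁₀(r/r_ref), then add intensities.
pump: 86 − 20·log₁₀(34.5/4.0) = 86 − 18.72 = 67.28 dB.
transformer: 72 − 20·log₁₀(47.7/4.0) = 72 − 21.53 = 50.47 dB.
Σ 10^(L/10) = 5.463e+06 → L_total = 10·log₁₀(5.463e+06) = 67.37 dB.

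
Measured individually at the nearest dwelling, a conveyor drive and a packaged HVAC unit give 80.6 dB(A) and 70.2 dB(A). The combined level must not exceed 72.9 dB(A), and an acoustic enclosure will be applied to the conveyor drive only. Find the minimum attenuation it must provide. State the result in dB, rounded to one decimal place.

Fixed contribution from the other source: Σ 10^(L/10) = 10^(70.2/10) = 1.047e+07 (70.20 dB(A)).
To meet 72.9 dB(A) overall, the treated conveyor drive may contribute at most 10^(72.9/10) − 1.047e+07 = 9.027e+06, i.e. 69.56 dB(A).
So the conveyor drive must be reduced from 80.6 to 69.56 dB(A): IL = 11.04 dB.

11.0 dB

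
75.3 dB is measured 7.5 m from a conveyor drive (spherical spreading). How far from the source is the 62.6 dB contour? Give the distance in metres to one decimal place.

32.4 m

For a point source L₁ − L₂ = 20·log₁₀(r₂/r₁), so r₂ = r₁·10^((L₁−L₂)/20).
r₂ = 7.5·10^((75.3−62.6)/20) = 7.5·10^(12.7/20) = 32.36 m.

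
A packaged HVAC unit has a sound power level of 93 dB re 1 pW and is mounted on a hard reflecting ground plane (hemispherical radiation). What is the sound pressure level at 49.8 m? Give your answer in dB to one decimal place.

51.1 dB

Free-field hemispherical radiation: L_p = L_w − 10·log₁₀(2π·r²), r = 49.8 m.
2π·r² = 1.558e+04 m², 10·log₁₀ of that is 41.926 dB.
L_p = 93 − 41.926 = 51.07 dB.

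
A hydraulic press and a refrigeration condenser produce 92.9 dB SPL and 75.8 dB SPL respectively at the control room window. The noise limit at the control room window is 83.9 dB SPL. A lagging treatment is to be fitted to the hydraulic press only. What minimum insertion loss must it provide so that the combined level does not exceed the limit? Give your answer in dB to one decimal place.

9.7 dB

Everything except the hydraulic press sums to 10^(75.8/10) = 3.802e+07 in linear terms, 75.80 dB SPL.
The limit corresponds to 10^(83.9/10) = 2.455e+08; subtracting the fixed part leaves 2.075e+08 for the hydraulic press, i.e. 83.17 dB SPL.
Required insertion loss = 92.9 − 83.17 = 9.73 dB.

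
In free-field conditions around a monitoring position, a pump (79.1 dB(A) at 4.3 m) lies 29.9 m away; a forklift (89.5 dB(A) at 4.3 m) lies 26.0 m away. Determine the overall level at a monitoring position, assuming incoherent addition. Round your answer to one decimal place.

74.2 dB(A)

Propagate each source to the receiver with L = L_ref − 20·log₁₀(r/r_ref), then add intensities.
pump: 79.1 − 20·log₁₀(29.9/4.3) = 79.1 − 16.84 = 62.26 dB(A).
forklift: 89.5 − 20·log₁₀(26.0/4.3) = 89.5 − 15.63 = 73.87 dB(A).
Σ 10^(L/10) = 2.606e+07 → L_total = 10·log₁₀(2.606e+07) = 74.16 dB(A).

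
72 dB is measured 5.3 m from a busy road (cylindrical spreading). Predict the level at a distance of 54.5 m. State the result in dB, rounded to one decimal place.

61.9 dB

Line-source attenuation: ΔL = 10·log₁₀(r₂/r₁) = 10·log₁₀(54.5/5.3) = 10.121 dB.
L₂ = 72 − 10·log₁₀(54.5/5.3) = 72 − 10.121 = 61.88 dB.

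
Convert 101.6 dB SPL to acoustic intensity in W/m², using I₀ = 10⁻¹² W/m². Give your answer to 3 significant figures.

I = I₀·10^(L/10) = 10⁻¹² × 10^(101.6/10) = 10^(-1.840).

0.0145 W/m²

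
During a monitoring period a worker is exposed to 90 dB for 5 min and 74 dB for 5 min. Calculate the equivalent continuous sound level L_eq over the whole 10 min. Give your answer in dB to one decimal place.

87.1 dB

Weight each interval's intensity by its duration and average over T = 10 min:
Σ tᵢ·10^(Lᵢ/10) = 5·10^(90/10) + 5·10^(74/10) = 5.126e+09.
L_eq = 10·log₁₀(5.126e+09/10) = 87.10 dB.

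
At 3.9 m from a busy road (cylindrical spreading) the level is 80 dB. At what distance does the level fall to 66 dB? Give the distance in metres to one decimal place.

98.0 m

For a line source L₁ − L₂ = 10·log₁₀(r₂/r₁), so r₂ = r₁·10^((L₁−L₂)/10).
r₂ = 3.9·10^((80−66)/10) = 3.9·10^(14.0/10) = 97.96 m.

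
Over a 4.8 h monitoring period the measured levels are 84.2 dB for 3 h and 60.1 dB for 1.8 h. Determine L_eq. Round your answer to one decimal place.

82.2 dB

L_eq = 10·log₁₀[(1/T)·Σ tᵢ·10^(Lᵢ/10)] with T = 4.8 h.
Σ tᵢ·10^(Lᵢ/10) = 3·10^(84.2/10) + 1.8·10^(60.1/10) = 7.909e+08.
L_eq = 10·log₁₀(7.909e+08/4.8) = 82.17 dB.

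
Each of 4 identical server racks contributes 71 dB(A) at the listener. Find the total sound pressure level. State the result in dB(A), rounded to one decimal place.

N identical incoherent sources raise the level by 10·log₁₀ N.
L_total = 71 + 10·log₁₀(4) = 71 + 6.021 = 77.02 dB(A).

77.0 dB(A)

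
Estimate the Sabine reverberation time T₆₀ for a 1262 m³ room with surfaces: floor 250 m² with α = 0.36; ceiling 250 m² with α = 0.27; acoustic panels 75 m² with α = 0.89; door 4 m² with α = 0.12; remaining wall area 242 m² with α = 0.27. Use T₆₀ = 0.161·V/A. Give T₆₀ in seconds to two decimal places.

0.70 s

Total absorption A = 250·0.36 + 250·0.27 + 75·0.89 + 4·0.12 + 242·0.27 = 290.07 m² sabins.
T₆₀ = 0.161 × 1262 / 290.07 = 0.700 s.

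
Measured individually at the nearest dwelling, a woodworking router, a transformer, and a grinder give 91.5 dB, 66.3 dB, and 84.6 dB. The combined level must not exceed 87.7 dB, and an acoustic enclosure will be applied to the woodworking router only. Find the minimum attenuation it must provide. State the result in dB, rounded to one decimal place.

6.8 dB

Everything except the woodworking router sums to 10^(66.3/10) + 10^(84.6/10) = 2.927e+08 in linear terms, 84.66 dB.
The limit corresponds to 10^(87.7/10) = 5.888e+08; subtracting the fixed part leaves 2.962e+08 for the woodworking router, i.e. 84.72 dB.
Required insertion loss = 91.5 − 84.72 = 6.78 dB.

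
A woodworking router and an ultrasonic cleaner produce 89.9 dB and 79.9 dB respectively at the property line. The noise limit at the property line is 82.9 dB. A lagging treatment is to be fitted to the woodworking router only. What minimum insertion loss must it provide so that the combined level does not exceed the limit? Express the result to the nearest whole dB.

10 dB

Fixed contribution from the other source: Σ 10^(L/10) = 10^(79.9/10) = 9.772e+07 (79.90 dB).
The limit corresponds to 10^(82.9/10) = 1.950e+08; subtracting the fixed part leaves 9.726e+07 for the woodworking router, i.e. 79.88 dB.
Required insertion loss = 89.9 − 79.88 = 10.02 dB.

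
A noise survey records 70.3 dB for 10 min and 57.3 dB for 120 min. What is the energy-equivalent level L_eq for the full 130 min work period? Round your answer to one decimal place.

The energy average is taken in the linear domain: L_eq = 10·log₁₀[(Σ tᵢ·10^(Lᵢ/10))/T], T = 130 min.
Σ tᵢ·10^(Lᵢ/10) = 10·10^(70.3/10) + 120·10^(57.3/10) = 1.716e+08.
L_eq = 10·log₁₀(1.716e+08/130) = 61.21 dB.

61.2 dB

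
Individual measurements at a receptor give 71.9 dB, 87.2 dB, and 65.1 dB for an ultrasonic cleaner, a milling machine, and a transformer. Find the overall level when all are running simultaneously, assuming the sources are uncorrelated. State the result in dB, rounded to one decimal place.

For uncorrelated sources the intensities add, so convert each level to linear form, sum, and take 10·log₁₀ of the total.
Σ 10^(L/10) = 10^(71.9/10) + 10^(87.2/10) + 10^(65.1/10) = 5.435e+08.
L_total = 10·log₁₀(5.435e+08) = 87.35 dB.

87.4 dB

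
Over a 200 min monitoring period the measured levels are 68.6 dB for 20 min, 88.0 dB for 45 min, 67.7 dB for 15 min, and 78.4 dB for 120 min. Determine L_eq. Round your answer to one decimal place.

82.7 dB

Weight each interval's intensity by its duration and average over T = 200 min:
Σ tᵢ·10^(Lᵢ/10) = 20·10^(68.6/10) + 45·10^(88.0/10) + 15·10^(67.7/10) + 120·10^(78.4/10) = 3.693e+10.
L_eq = 10·log₁₀(3.693e+10/200) = 82.66 dB.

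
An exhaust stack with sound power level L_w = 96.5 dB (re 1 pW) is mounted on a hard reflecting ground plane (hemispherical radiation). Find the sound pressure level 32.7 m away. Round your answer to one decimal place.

Free-field hemispherical radiation: L_p = L_w − 10·log₁₀(2π·r²), r = 32.7 m.
2π·r² = 6719 m², 10·log₁₀ of that is 38.273 dB.
L_p = 96.5 − 38.273 = 58.23 dB.

58.2 dB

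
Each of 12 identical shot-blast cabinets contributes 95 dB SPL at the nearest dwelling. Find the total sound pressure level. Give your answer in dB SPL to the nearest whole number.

106 dB SPL

With 12 equal, uncorrelated contributions the intensity is 12× that of one unit, giving a rise of 10·log₁₀ 12.
L_total = 95 + 10·log₁₀(12) = 95 + 10.792 = 105.79 dB SPL.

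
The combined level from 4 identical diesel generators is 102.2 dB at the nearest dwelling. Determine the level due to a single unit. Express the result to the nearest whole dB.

Dividing the total intensity by 4 lowers the level by 10·log₁₀ 4 = 6.021 dB: L₁ = 102.2 − 6.021.

96 dB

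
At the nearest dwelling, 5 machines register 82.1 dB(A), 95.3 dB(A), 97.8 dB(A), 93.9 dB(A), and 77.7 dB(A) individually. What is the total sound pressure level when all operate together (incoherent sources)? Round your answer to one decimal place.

Incoherent sources combine by intensity addition: L_total = 10·log₁₀(Σ 10^(L_i/10)).
Σ 10^(L/10) = 10^(82.1/10) + 10^(95.3/10) + 10^(97.8/10) + 10^(93.9/10) + 10^(77.7/10) = 1.209e+10.
L_total = 10·log₁₀(1.209e+10) = 100.82 dB(A).

100.8 dB(A)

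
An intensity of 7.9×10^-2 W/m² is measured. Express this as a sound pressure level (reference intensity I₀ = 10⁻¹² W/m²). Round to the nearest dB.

L = 10·log₁₀(I/I₀) = 10·log₁₀(7.9×10^-2/10⁻¹²) = 10·log₁₀(7.9×10^10).
L = 10·(0.8976 + 10) = 108.98 dB.

109 dB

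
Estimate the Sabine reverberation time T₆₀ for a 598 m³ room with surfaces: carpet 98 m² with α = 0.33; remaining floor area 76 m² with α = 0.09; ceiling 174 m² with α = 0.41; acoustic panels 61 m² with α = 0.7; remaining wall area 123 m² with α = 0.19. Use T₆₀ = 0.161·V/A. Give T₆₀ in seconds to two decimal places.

0.55 s

Total absorption A = 98·0.33 + 76·0.09 + 174·0.41 + 61·0.7 + 123·0.19 = 176.59 m² sabins.
T₆₀ = 0.161 × 598 / 176.59 = 0.545 s.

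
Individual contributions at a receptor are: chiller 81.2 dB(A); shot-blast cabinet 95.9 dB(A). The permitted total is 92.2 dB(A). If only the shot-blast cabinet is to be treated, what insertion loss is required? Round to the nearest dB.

Everything except the shot-blast cabinet sums to 10^(81.2/10) = 1.318e+08 in linear terms, 81.20 dB(A).
The limit corresponds to 10^(92.2/10) = 1.660e+09; subtracting the fixed part leaves 1.528e+09 for the shot-blast cabinet, i.e. 91.84 dB(A).
So the shot-blast cabinet must be reduced from 95.9 to 91.84 dB(A): IL = 4.06 dB.

4 dB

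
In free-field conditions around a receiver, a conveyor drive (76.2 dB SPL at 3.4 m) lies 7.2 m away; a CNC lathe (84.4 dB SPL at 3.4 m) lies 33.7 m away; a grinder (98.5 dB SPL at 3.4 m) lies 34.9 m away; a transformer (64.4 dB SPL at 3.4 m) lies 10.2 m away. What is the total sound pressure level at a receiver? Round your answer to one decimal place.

Propagate each source to the receiver with L = L_ref − 20·log₁₀(r/r_ref), then add intensities.
conveyor drive: 76.2 − 20·log₁₀(7.2/3.4) = 76.2 − 6.52 = 69.68 dB SPL.
CNC lathe: 84.4 − 20·log₁₀(33.7/3.4) = 84.4 − 19.92 = 64.48 dB SPL.
grinder: 98.5 − 20·log₁₀(34.9/3.4) = 98.5 − 20.23 = 78.27 dB SPL.
transformer: 64.4 − 20·log₁₀(10.2/3.4) = 64.4 − 9.54 = 54.86 dB SPL.
Σ 10^(L/10) = 7.960e+07 → L_total = 10·log₁₀(7.960e+07) = 79.01 dB SPL.

79.0 dB SPL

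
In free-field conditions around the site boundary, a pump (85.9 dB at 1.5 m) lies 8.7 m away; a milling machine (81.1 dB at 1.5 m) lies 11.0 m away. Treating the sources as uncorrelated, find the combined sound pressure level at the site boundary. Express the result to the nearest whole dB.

Propagate each source to the receiver with L = L_ref − 20·log₁₀(r/r_ref), then add intensities.
pump: 85.9 − 20·log₁₀(8.7/1.5) = 85.9 − 15.27 = 70.63 dB.
milling machine: 81.1 − 20·log₁₀(11.0/1.5) = 81.1 − 17.31 = 63.79 dB.
Σ 10^(L/10) = 1.396e+07 → L_total = 10·log₁₀(1.396e+07) = 71.45 dB.

71 dB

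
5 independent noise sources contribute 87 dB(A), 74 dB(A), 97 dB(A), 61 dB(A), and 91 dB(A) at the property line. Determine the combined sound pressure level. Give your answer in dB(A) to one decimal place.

98.3 dB(A)

Incoherent sources combine by intensity addition: L_total = 10·log₁₀(Σ 10^(L_i/10)).
Σ 10^(L/10) = 10^(87/10) + 10^(74/10) + 10^(97/10) + 10^(61/10) + 10^(91/10) = 6.798e+09.
L_total = 10·log₁₀(6.798e+09) = 98.32 dB(A).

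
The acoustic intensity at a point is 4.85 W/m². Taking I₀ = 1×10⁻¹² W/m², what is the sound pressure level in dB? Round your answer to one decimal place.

Dividing by I₀ shifts the exponent by 12: I/I₀ = 4.85×10^12.
L = 10·(0.6857 + 12) = 126.86 dB.

126.9 dB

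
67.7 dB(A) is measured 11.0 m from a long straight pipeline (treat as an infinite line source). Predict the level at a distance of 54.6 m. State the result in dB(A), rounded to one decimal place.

Line-source attenuation: ΔL = 10·log₁₀(r₂/r₁) = 10·log₁₀(54.6/11.0) = 6.958 dB.
L₂ = 67.7 − 10·log₁₀(54.6/11.0) = 67.7 − 6.958 = 60.74 dB(A).

60.7 dB(A)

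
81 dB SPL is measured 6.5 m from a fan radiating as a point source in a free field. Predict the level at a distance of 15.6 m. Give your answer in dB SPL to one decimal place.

73.4 dB SPL

Spherical spreading from a point source gives a 20·log₁₀(r₂/r₁) drop.
L₂ = 81 − 20·log₁₀(15.6/6.5) = 81 − 7.604 = 73.40 dB SPL.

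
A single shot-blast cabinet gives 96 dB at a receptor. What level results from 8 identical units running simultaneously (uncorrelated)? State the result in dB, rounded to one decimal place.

105.0 dB

N identical incoherent sources raise the level by 10·log₁₀ N.
L_total = 96 + 10·log₁₀(8) = 96 + 9.031 = 105.03 dB.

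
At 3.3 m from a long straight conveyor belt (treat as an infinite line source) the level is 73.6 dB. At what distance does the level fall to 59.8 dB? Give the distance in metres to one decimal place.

79.2 m

Line-source spreading drops the level by 10·log₁₀(r₂/r₁); inverting, r₂/r₁ = 10^(ΔL/10).
r₂ = 3.3·10^((73.6−59.8)/10) = 3.3·10^(13.8/10) = 79.16 m.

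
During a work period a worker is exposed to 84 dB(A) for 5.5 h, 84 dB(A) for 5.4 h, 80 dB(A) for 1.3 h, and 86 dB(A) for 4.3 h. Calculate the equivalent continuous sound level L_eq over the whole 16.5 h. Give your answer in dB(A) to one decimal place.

84.4 dB(A)

The energy average is taken in the linear domain: L_eq = 10·log₁₀[(Σ tᵢ·10^(Lᵢ/10))/T], T = 16.5 h.
Σ tᵢ·10^(Lᵢ/10) = 5.5·10^(84/10) + 5.4·10^(84/10) + 1.3·10^(80/10) + 4.3·10^(86/10) = 4.580e+09.
L_eq = 10·log₁₀(4.580e+09/16.5) = 84.43 dB(A).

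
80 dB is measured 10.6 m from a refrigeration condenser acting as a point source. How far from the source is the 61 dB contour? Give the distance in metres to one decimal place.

Point-source spreading drops the level by 20·log₁₀(r₂/r₁); inverting, r₂/r₁ = 10^(ΔL/20).
r₂ = 10.6·10^((80−61)/20) = 10.6·10^(19.0/20) = 94.47 m.

94.5 m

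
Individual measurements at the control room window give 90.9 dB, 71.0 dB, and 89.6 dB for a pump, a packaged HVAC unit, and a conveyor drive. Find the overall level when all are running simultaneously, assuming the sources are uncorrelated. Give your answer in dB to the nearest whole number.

For uncorrelated sources the intensities add, so convert each level to linear form, sum, and take 10·log₁₀ of the total.
Σ 10^(L/10) = 10^(90.9/10) + 10^(71.0/10) + 10^(89.6/10) = 2.155e+09.
L_total = 10·log₁₀(2.155e+09) = 93.33 dB.

93 dB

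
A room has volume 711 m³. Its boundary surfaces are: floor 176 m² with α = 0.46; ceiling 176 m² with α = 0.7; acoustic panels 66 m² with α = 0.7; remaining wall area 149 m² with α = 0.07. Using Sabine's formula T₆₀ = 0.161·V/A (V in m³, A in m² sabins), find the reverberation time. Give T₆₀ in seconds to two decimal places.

Total absorption A = 176·0.46 + 176·0.7 + 66·0.7 + 149·0.07 = 260.79 m² sabins.
T₆₀ = 0.161·V/A = 0.161·711/260.79 = 0.439 s.

0.44 s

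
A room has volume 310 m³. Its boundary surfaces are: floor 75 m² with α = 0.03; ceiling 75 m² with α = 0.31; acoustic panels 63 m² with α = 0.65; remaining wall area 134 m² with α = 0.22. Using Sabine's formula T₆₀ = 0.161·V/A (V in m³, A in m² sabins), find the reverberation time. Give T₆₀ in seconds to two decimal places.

0.52 s

Total absorption A = 75·0.03 + 75·0.31 + 63·0.65 + 134·0.22 = 95.93 m² sabins.
T₆₀ = 0.161·V/A = 0.161·310/95.93 = 0.520 s.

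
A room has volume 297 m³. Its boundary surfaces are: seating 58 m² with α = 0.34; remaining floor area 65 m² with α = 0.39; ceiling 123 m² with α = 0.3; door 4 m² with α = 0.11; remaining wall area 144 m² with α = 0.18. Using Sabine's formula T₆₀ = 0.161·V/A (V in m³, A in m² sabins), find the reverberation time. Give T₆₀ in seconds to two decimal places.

0.44 s

Total absorption A = 58·0.34 + 65·0.39 + 123·0.3 + 4·0.11 + 144·0.18 = 108.33 m² sabins.
T₆₀ = 0.161·V/A = 0.161·297/108.33 = 0.441 s.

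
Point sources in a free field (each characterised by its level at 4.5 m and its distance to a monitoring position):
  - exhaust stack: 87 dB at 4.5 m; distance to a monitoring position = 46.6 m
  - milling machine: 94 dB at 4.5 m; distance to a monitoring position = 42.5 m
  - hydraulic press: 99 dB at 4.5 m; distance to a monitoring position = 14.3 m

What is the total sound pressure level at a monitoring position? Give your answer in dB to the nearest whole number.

First find each source's level at the receiver (point-source: −20·log₁₀(r/r_ref)), then combine on an intensity basis.
exhaust stack: 87 − 20·log₁₀(46.6/4.5) = 87 − 20.30 = 66.70 dB.
milling machine: 94 − 20·log₁₀(42.5/4.5) = 94 − 19.50 = 74.50 dB.
hydraulic press: 99 − 20·log₁₀(14.3/4.5) = 99 − 10.04 = 88.96 dB.
Σ 10^(L/10) = 8.194e+08 → L_total = 10·log₁₀(8.194e+08) = 89.14 dB.

89 dB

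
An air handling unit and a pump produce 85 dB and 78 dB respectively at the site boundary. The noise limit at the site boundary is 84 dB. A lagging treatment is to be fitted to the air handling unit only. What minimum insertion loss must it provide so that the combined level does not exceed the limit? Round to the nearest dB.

2 dB

The untreated sources together contribute 10^(78/10) = 6.310e+07, i.e. 78.00 dB.
To meet 84 dB overall, the treated air handling unit may contribute at most 10^(84/10) − 6.310e+07 = 1.881e+08, i.e. 82.74 dB.
Required insertion loss = 85 − 82.74 = 2.26 dB.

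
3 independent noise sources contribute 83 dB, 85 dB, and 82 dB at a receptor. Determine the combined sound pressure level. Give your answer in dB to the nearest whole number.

Incoherent sources combine by intensity addition: L_total = 10·log₁₀(Σ 10^(L_i/10)).
Σ 10^(L/10) = 10^(83/10) + 10^(85/10) + 10^(82/10) = 6.742e+08.
L_total = 10·log₁₀(6.742e+08) = 88.29 dB.

88 dB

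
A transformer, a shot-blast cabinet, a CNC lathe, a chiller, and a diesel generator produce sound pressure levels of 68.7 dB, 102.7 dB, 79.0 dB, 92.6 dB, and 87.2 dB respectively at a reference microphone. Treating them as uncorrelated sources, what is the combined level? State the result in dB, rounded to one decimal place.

103.2 dB

Incoherent sources combine by intensity addition: L_total = 10·log₁₀(Σ 10^(L_i/10)).
Σ 10^(L/10) = 10^(68.7/10) + 10^(102.7/10) + 10^(79.0/10) + 10^(92.6/10) + 10^(87.2/10) = 2.105e+10.
L_total = 10·log₁₀(2.105e+10) = 103.23 dB.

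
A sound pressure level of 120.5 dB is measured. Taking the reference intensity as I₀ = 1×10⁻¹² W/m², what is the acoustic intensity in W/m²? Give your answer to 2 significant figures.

1.1 W/m²

I/I₀ = 10^(120.5/10) = 1.122e+12, so I = 1.122e+12 × 10⁻¹² W/m².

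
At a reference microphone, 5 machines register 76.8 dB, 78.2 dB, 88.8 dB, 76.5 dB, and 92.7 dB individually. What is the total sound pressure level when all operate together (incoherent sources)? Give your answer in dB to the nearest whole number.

94 dB

For uncorrelated sources the intensities add, so convert each level to linear form, sum, and take 10·log₁₀ of the total.
Σ 10^(L/10) = 10^(76.8/10) + 10^(78.2/10) + 10^(88.8/10) + 10^(76.5/10) + 10^(92.7/10) = 2.779e+09.
L_total = 10·log₁₀(2.779e+09) = 94.44 dB.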